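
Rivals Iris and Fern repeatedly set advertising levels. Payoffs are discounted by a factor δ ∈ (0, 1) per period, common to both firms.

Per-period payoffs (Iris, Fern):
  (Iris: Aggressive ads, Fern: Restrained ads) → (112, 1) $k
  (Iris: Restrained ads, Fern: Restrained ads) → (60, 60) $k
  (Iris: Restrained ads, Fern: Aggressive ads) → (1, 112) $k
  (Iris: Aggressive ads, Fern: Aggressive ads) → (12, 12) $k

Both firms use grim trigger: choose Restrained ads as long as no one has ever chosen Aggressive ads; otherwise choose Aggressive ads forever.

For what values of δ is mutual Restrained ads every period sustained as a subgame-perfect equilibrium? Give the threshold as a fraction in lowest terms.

13/25

One-period gain from deviating is 112 − 60 = 52. The loss is 60 − 12 = 48 in every subsequent period, with present value 48·δ/(1−δ).
Deviation is unprofitable when 48·δ/(1−δ) ≥ 52, i.e. δ/(1−δ) ≥ 13/12.
Equivalently δ ≥ 52/(52+48) = 13/25.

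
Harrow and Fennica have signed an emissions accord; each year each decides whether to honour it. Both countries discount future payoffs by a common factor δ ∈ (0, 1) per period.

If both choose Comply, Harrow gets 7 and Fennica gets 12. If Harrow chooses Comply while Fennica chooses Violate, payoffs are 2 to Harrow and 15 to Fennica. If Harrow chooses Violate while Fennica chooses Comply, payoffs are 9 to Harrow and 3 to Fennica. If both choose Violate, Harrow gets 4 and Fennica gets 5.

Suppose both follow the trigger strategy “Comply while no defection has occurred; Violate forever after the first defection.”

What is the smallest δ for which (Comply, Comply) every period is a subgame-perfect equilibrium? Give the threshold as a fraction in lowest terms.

2/5

Harrow: cooperation gives 7 each period; deviation gives 9 once then 4 forever.
  7/(1−δ) ≥ 9 + 4δ/(1−δ) ⇒ δ ≥ 2/5.
Fennica: cooperation gives 12 each period; deviation gives 15 once then 5 forever.
  δ ≥ 3/10.
Both must hold, so the binding constraint is Harrow's: δ ≥ 2/5.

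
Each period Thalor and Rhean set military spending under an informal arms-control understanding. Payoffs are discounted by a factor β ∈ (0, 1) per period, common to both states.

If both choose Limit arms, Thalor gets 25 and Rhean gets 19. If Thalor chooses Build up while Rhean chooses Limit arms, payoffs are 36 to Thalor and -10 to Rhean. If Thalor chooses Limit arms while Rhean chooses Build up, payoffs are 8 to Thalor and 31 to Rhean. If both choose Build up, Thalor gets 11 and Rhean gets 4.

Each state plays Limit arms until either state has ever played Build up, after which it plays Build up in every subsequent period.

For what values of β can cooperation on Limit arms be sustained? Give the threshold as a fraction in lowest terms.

4/9

For Thalor: deviation gain 36−25 = 11, per-period punishment loss 25−11 = 14. IC gives β ≥ 11/25.
For Rhean: gain 12, loss 15 per period, so β ≥ 12/27 = 4/9.
The tighter constraint is Rhean's, so cooperation needs β ≥ 4/9.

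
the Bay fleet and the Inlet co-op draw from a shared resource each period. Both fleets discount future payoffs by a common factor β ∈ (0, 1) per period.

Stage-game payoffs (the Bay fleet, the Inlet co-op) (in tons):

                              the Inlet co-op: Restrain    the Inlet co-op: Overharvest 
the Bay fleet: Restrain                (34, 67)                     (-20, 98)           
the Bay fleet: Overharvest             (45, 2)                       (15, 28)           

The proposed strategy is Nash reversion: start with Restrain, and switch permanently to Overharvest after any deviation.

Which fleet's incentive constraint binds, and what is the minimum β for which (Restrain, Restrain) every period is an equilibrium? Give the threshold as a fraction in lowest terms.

the Bay fleet's threshold: (45−34)/(45−15) = 11/30.
the Inlet co-op's threshold: (98−67)/(98−28) = 31/70.
11/30 < 31/70, so the Inlet co-op binds and β* = 31/70.

the Inlet co-op; β ≥ 31/70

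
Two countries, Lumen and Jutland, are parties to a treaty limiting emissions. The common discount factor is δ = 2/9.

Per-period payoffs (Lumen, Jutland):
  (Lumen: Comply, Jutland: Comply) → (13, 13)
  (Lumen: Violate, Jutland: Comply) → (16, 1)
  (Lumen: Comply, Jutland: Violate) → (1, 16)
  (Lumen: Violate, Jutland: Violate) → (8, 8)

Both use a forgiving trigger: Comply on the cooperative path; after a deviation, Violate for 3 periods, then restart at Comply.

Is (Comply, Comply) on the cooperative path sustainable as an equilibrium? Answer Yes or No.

Comparing payoff streams over the 4 periods until play realigns: cooperate → 13(1+δ+…+δ^3); deviate → 16 + 8(δ+…+δ^3).
Cooperation is sustained iff (13−8)(δ+…+δ^3) ≥ 16−13.
δ+…+δ^3 = 2/9·(1−(2/9)^3)/(1−2/9) = 0.2826, and (16−13)/(13−8) = 0.6000.
0.2826 < 0.6000, so cooperation is not sustainable.

No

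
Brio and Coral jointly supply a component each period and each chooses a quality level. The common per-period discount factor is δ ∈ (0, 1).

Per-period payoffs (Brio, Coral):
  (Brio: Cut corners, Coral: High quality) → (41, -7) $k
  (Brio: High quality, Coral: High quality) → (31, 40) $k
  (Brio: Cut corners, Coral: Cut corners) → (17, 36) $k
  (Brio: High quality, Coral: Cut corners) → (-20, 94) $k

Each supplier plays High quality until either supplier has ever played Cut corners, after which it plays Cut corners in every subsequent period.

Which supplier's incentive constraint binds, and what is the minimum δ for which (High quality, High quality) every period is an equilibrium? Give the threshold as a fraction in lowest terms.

For Brio: deviation gain 41−31 = 10, per-period punishment loss 31−17 = 14. IC gives δ ≥ 10/24 = 5/12.
For Coral: gain 54, loss 4 per period, so δ ≥ 54/58 = 27/29.
The tighter constraint is Coral's, so cooperation needs δ ≥ 27/29.

Coral; δ ≥ 27/29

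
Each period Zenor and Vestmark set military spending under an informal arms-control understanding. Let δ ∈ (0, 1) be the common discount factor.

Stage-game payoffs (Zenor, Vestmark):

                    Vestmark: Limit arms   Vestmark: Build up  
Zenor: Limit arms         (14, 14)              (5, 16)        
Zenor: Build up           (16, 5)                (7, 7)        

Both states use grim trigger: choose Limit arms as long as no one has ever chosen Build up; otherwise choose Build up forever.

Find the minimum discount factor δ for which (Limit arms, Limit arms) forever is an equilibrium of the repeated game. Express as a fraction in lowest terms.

One-period gain from deviating is 16 − 14 = 2. The loss is 14 − 7 = 7 in every subsequent period, with present value 7·δ/(1−δ).
Deviation is unprofitable when 7·δ/(1−δ) ≥ 2, i.e. δ/(1−δ) ≥ 2/7.
Equivalently δ ≥ 2/(2+7) = 2/9.

2/9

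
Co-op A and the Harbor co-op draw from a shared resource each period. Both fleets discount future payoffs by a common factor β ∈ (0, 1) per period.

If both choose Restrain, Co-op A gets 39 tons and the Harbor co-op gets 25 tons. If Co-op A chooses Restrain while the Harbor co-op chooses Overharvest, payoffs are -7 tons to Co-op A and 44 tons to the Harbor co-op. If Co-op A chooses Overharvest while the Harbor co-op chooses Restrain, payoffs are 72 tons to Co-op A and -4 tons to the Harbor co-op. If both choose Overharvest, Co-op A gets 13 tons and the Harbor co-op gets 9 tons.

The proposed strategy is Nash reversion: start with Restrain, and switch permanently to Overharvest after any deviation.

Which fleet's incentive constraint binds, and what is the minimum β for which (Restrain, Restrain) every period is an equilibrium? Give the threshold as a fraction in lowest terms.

Co-op A: cooperation gives 39 each period; deviation gives 72 once then 13 forever.
  39/(1−β) ≥ 72 + 13β/(1−β) ⇒ β ≥ 33/59.
the Harbor co-op: cooperation gives 25 each period; deviation gives 44 once then 9 forever.
  β ≥ 19/35.
Both must hold, so the binding constraint is Co-op A's: β ≥ 33/59.

Co-op A; β ≥ 33/59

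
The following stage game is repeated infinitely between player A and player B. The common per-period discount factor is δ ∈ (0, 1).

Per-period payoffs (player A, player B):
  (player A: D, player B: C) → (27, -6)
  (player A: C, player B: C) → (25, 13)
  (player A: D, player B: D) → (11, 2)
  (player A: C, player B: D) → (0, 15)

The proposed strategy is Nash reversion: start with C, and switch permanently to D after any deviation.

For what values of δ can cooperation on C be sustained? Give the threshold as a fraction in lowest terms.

player A: cooperation gives 25 each period; deviation gives 27 once then 11 forever.
  25/(1−δ) ≥ 27 + 11δ/(1−δ) ⇒ δ ≥ 2/16 = 1/8.
player B: cooperation gives 13 each period; deviation gives 15 once then 2 forever.
  δ ≥ 2/13.
Both must hold, so the binding constraint is player B's: δ ≥ 2/13.

2/13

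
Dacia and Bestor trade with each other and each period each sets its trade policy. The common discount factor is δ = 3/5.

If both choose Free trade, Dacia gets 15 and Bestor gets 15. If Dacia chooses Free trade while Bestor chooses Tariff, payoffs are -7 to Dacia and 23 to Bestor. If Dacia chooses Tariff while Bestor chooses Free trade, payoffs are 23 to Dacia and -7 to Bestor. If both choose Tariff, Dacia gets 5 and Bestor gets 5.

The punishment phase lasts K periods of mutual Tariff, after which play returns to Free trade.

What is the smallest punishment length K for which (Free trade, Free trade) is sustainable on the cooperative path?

2

Need Σ_{k=1}^{K} δ^k ≥ (23−15)/(15−5) = 0.8000 at δ = 3/5.
At K = 1 the sum is 0.6000 < 0.8000; at K = 2 it is 0.9600 ≥ 0.8000.
So the minimum punishment length is K = 2.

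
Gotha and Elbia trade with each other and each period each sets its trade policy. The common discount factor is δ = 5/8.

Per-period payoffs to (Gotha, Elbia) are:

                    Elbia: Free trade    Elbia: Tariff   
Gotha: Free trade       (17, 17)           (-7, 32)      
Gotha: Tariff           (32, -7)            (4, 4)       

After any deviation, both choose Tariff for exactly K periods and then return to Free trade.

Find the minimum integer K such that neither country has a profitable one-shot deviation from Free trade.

No profitable deviation requires (17−4)(δ+…+δ^K) ≥ 32−17, i.e. δ+…+δ^K ≥ 15/13 ≈ 1.1538.
With δ = 5/8, the partial sums are K=1: 0.6250, K=2: 1.0156, K=3: 1.2598.
K = 3 is the first length at which the sum reaches 1.1538.

3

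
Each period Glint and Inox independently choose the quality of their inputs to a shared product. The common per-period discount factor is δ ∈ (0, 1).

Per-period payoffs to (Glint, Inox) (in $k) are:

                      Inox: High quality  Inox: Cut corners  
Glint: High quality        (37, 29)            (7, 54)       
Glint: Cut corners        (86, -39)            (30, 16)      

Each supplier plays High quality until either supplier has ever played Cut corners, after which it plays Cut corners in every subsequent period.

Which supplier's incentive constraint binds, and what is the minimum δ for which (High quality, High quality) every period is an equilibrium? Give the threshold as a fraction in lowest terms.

Glint's threshold: (86−37)/(86−30) = 7/8.
Inox's threshold: (54−29)/(54−16) = 25/38.
7/8 > 25/38, so Glint binds and δ* = 7/8.

Glint; δ ≥ 7/8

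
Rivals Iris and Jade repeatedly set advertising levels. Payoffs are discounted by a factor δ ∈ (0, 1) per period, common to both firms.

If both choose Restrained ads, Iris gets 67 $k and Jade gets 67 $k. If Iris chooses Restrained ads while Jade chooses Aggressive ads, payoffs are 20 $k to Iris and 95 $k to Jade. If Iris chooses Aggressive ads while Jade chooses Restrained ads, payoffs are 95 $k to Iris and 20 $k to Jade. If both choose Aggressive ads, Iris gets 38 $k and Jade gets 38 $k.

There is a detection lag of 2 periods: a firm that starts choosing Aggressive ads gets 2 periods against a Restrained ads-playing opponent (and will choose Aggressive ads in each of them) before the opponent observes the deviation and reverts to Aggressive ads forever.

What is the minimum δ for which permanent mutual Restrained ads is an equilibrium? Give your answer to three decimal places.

0.701

The best deviation is to choose Aggressive ads for all 2 undetected periods, earning 95 each, then 38 forever once detected.
Deviation value: 95(1−δ^2)/(1−δ) + 38δ^2/(1−δ); cooperation value: 67/(1−δ).
IC: 67 ≥ 95(1−δ^2) + 38δ^2 = 95 − 57δ^2.
So δ^2 ≥ 28/57, giving δ ≥ (28/57)^(1/2) ≈ 0.701.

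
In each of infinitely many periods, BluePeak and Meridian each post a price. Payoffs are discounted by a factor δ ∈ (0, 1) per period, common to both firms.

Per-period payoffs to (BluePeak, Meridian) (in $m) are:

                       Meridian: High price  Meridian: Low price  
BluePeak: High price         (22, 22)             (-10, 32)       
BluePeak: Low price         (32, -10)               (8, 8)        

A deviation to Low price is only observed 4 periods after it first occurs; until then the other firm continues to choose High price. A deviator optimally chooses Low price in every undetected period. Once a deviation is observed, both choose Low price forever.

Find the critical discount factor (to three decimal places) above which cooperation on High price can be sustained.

Deviating for the 4 undetected periods gains 32−22 = 10 per period over cooperation, then loses 22−8 = 14 per period forever once punishment starts.
Gain: 10(1 + δ + … + δ^3); loss: 14·δ^4/(1−δ).
No profitable deviation ⇔ 10(1−δ^4) ≤ 14·δ^4, i.e. δ^4 ≥ 10/(10+14) = 5/12.
Hence δ ≥ (5/12)^(1/4) ≈ 0.803.

0.803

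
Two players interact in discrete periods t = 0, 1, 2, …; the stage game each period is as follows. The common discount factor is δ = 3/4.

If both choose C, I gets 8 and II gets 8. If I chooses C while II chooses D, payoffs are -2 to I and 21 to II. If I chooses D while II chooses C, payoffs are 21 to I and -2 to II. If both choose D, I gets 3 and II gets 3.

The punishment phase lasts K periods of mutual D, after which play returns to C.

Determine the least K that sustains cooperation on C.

8

Need Σ_{k=1}^{K} δ^k ≥ (21−8)/(8−3) = 2.6000 at δ = 3/4.
At K = 7 the sum is 2.5995 < 2.6000; at K = 8 it is 2.6997 ≥ 2.6000.
So the minimum punishment length is K = 8.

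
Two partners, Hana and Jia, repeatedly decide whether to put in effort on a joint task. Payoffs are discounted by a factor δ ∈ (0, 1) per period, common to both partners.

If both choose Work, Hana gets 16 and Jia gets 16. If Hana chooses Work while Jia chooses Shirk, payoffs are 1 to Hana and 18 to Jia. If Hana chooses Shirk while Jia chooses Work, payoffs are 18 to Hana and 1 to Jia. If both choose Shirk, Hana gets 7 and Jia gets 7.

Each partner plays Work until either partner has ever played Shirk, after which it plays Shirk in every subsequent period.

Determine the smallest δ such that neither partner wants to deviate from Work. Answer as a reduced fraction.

2/11

16/(1−δ) ≥ 18 + 7δ/(1−δ)
16 ≥ 18 − 11δ
δ ≥ 2/11.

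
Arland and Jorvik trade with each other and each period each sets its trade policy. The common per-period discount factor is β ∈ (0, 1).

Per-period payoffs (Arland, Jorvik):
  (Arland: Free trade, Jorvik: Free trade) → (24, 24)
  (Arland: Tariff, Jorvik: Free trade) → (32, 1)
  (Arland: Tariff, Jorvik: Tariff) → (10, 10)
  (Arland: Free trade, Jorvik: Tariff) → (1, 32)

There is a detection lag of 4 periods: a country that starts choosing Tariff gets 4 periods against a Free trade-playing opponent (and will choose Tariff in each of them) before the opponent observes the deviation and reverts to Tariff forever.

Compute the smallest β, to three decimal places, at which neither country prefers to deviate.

The best deviation is to choose Tariff for all 4 undetected periods, earning 32 each, then 10 forever once detected.
Deviation value: 32(1−β^4)/(1−β) + 10β^4/(1−β); cooperation value: 24/(1−β).
IC: 24 ≥ 32(1−β^4) + 10β^4 = 32 − 22β^4.
So β^4 ≥ 8/22 = 4/11, giving β ≥ (4/11)^(1/4) ≈ 0.777.

0.777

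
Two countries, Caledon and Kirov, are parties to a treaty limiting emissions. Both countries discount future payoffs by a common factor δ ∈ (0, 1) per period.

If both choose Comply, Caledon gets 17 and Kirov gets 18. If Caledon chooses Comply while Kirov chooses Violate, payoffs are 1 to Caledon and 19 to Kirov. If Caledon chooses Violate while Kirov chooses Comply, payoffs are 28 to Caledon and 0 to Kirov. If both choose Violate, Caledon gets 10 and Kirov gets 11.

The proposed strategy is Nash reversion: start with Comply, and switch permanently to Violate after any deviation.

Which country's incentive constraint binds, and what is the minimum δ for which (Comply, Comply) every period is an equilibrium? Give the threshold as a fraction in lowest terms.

Caledon; δ ≥ 11/18

Caledon's threshold: (28−17)/(28−10) = 11/18.
Kirov's threshold: (19−18)/(19−11) = 1/8.
11/18 > 1/8, so Caledon binds and δ* = 11/18.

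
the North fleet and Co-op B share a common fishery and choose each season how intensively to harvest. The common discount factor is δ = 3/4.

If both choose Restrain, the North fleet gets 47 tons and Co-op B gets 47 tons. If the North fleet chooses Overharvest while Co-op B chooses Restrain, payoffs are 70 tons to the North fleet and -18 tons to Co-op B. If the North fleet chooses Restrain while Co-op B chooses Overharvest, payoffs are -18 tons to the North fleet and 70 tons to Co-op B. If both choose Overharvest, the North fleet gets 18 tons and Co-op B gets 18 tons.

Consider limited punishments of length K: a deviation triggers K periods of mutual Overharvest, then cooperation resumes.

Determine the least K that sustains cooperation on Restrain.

2

Need Σ_{k=1}^{K} δ^k ≥ (70−47)/(47−18) = 0.7931 at δ = 3/4.
At K = 1 the sum is 0.7500 < 0.7931; at K = 2 it is 1.3125 ≥ 0.7931.
So the minimum punishment length is K = 2.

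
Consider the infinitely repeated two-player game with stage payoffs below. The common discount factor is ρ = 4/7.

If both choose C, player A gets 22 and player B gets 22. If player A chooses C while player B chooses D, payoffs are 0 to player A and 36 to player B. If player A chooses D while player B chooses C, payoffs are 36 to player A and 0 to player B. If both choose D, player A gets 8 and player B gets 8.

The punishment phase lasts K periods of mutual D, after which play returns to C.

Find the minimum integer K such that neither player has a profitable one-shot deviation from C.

No profitable deviation requires (22−8)(ρ+…+ρ^K) ≥ 36−22, i.e. ρ+…+ρ^K ≥ 1 ≈ 1.0000.
With ρ = 4/7, the partial sums are K=1: 0.5714, K=2: 0.8980, K=3: 1.0845.
K = 3 is the first length at which the sum reaches 1.0000.

3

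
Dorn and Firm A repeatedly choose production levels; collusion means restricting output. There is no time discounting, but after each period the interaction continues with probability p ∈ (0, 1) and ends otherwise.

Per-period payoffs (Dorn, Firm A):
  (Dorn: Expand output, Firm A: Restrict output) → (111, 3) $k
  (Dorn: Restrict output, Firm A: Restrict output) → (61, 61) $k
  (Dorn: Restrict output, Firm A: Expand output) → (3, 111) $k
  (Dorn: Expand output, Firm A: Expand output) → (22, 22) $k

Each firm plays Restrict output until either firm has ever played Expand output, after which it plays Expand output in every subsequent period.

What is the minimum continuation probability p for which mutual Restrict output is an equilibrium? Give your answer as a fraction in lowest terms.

50/89

With no time discounting, the continuation probability p plays the role of the discount factor.
Grim-trigger IC: 61/(1−p) ≥ 111 + 22p/(1−p) ⇒ p ≥ (111−61)/(111−22) = 50/89.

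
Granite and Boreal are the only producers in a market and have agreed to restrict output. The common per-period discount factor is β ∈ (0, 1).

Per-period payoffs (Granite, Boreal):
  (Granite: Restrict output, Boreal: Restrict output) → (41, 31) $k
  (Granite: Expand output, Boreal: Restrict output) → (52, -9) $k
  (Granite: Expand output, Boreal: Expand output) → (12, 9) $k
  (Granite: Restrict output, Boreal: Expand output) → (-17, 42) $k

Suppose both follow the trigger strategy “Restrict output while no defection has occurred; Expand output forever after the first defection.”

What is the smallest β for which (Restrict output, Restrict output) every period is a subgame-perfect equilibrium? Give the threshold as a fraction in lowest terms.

Granite: cooperation gives 41 each period; deviation gives 52 once then 12 forever.
  41/(1−β) ≥ 52 + 12β/(1−β) ⇒ β ≥ 11/40.
Boreal: cooperation gives 31 each period; deviation gives 42 once then 9 forever.
  β ≥ 11/33 = 1/3.
Both must hold, so the binding constraint is Boreal's: β ≥ 1/3.

1/3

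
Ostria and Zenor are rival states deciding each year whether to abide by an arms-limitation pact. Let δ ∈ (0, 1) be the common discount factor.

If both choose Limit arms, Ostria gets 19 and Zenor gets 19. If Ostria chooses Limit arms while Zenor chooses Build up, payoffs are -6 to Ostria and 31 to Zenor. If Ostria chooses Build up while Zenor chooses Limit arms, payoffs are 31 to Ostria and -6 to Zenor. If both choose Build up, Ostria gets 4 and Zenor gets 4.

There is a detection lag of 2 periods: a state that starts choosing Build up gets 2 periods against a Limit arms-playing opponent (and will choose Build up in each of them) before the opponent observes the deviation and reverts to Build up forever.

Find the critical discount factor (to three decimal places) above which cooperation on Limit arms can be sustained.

The best deviation is to choose Build up for all 2 undetected periods, earning 31 each, then 4 forever once detected.
Deviation value: 31(1−δ^2)/(1−δ) + 4δ^2/(1−δ); cooperation value: 19/(1−δ).
IC: 19 ≥ 31(1−δ^2) + 4δ^2 = 31 − 27δ^2.
So δ^2 ≥ 12/27 = 4/9, giving δ ≥ (4/9)^(1/2) ≈ 0.667.

0.667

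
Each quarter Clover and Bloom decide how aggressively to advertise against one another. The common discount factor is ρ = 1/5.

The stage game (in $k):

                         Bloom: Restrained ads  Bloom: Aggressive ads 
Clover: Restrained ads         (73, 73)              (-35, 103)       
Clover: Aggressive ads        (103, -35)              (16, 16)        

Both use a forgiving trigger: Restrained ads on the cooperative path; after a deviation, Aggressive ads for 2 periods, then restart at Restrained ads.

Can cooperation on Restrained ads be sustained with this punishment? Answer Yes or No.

No

A one-shot deviation gives 103 now, then 16 for 2 periods, then back to 73.
Gain from deviating: (103−73) today; loss: (73−16) in each of the next 2 periods.
No-deviation condition: (73−16)(ρ+…+ρ^2) ≥ 103−73, i.e. ρ+…+ρ^2 ≥ 10/19.
At ρ = 1/5: ρ+…+ρ^2 = 0.2400 < 0.5263.
So cooperation is not sustainable.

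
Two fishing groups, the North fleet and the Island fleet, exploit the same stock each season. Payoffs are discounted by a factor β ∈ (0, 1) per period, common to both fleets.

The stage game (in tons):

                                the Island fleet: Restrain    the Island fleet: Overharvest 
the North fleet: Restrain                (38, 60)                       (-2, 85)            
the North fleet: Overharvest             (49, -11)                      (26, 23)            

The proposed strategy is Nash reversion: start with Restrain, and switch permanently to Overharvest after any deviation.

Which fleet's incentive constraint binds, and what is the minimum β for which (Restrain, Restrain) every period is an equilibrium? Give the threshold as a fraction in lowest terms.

For the North fleet: deviation gain 49−38 = 11, per-period punishment loss 38−26 = 12. IC gives β ≥ 11/23.
For the Island fleet: gain 25, loss 37 per period, so β ≥ 25/62.
The tighter constraint is the North fleet's, so cooperation needs β ≥ 11/23.

the North fleet; β ≥ 11/23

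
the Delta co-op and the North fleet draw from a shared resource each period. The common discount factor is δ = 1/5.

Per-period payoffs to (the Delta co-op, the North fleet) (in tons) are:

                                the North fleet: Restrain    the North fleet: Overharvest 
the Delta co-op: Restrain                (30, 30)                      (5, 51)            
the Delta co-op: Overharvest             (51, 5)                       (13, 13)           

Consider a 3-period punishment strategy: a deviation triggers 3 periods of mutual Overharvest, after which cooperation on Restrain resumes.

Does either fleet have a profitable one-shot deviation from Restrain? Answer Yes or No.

A one-shot deviation gives 51 now, then 13 for 3 periods, then back to 30.
Gain from deviating: (51−30) today; loss: (30−13) in each of the next 3 periods.
No-deviation condition: (30−13)(δ+…+δ^3) ≥ 51−30, i.e. δ+…+δ^3 ≥ 21/17.
At δ = 1/5: δ+…+δ^3 = 0.2480 < 1.2353.
So cooperation is not sustainable.

Yes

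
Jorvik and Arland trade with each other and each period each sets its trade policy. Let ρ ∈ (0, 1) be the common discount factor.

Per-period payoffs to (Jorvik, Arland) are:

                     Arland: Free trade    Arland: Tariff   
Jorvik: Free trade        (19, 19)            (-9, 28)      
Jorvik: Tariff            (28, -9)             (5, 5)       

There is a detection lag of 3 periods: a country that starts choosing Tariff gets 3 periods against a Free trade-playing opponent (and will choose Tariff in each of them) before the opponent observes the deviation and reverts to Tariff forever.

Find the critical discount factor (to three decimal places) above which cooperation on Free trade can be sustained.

Deviating for the 3 undetected periods gains 28−19 = 9 per period over cooperation, then loses 19−5 = 14 per period forever once punishment starts.
Gain: 9(1 + ρ + … + ρ^2); loss: 14·ρ^3/(1−ρ).
No profitable deviation ⇔ 9(1−ρ^3) ≤ 14·ρ^3, i.e. ρ^3 ≥ 9/(9+14) = 9/23.
Hence ρ ≥ (9/23)^(1/3) ≈ 0.731.

0.731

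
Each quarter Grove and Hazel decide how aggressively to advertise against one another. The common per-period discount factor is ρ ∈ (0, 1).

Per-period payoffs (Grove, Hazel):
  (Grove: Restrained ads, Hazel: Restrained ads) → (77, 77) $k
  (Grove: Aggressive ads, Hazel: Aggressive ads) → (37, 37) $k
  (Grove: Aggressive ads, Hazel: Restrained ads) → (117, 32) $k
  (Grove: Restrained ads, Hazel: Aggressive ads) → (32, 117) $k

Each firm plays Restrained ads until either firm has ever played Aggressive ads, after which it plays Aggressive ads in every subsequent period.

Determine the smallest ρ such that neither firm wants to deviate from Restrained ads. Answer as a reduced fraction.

Cooperation forever yields 77 each period: 77/(1−ρ).
Deviating yields 117 once, then 37 forever: 117 + 37ρ/(1−ρ).
No profitable deviation requires 77/(1−ρ) ≥ 117 + 37ρ/(1−ρ).
Multiplying by (1−ρ): 77 ≥ 117(1−ρ) + 37ρ = 117 − 80ρ.
So 80ρ ≥ 40, i.e. ρ ≥ 40/80 = 1/2.

1/2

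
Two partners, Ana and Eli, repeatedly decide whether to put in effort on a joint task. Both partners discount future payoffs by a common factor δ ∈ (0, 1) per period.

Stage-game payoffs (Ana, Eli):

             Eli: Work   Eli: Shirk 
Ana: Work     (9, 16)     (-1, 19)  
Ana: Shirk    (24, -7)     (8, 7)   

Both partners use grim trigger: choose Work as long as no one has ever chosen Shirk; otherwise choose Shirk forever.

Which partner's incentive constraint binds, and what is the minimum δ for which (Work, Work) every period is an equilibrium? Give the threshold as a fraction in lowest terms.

Ana's threshold: (24−9)/(24−8) = 15/16.
Eli's threshold: (19−16)/(19−7) = 1/4.
15/16 > 1/4, so Ana binds and δ* = 15/16.

Ana; δ ≥ 15/16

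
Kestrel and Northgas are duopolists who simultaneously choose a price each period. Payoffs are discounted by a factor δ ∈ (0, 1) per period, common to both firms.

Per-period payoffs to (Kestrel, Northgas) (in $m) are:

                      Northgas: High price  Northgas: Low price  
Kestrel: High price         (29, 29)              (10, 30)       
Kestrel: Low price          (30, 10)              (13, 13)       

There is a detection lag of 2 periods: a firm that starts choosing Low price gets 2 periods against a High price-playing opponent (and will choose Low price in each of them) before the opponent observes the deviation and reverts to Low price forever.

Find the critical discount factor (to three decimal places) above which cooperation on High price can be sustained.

0.243

A deviator earns 30 for 2 periods, then 13 forever; cooperating earns 29 forever. Multiplying the IC by (1−δ):
29 ≥ 30(1−δ^2) + 13δ^2, so 17·δ^2 ≥ 1 and δ^2 ≥ 1/17.
δ ≥ (1/17)^(1/2) ≈ 0.243.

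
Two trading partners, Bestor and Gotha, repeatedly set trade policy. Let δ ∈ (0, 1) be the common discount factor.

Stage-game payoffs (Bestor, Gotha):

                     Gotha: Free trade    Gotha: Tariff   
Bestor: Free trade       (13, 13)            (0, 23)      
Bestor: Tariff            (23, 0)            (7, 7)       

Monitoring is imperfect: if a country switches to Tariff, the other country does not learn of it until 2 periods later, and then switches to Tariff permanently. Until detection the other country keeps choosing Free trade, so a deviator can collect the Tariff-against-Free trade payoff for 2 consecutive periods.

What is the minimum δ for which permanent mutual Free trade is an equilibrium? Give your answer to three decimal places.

0.791

The best deviation is to choose Tariff for all 2 undetected periods, earning 23 each, then 7 forever once detected.
Deviation value: 23(1−δ^2)/(1−δ) + 7δ^2/(1−δ); cooperation value: 13/(1−δ).
IC: 13 ≥ 23(1−δ^2) + 7δ^2 = 23 − 16δ^2.
So δ^2 ≥ 10/16 = 5/8, giving δ ≥ (5/8)^(1/2) ≈ 0.791.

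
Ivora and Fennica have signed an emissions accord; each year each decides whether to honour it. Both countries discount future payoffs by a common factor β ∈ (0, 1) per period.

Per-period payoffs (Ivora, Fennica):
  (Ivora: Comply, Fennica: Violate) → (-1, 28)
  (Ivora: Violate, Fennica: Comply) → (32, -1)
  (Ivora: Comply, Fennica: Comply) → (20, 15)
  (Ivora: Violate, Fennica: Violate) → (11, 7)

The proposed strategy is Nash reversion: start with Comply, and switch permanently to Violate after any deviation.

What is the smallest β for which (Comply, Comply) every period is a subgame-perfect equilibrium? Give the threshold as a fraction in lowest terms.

13/21

Ivora: cooperation gives 20 each period; deviation gives 32 once then 11 forever.
  20/(1−β) ≥ 32 + 11β/(1−β) ⇒ β ≥ 12/21 = 4/7.
Fennica: cooperation gives 15 each period; deviation gives 28 once then 7 forever.
  β ≥ 13/21.
Both must hold, so the binding constraint is Fennica's: β ≥ 13/21.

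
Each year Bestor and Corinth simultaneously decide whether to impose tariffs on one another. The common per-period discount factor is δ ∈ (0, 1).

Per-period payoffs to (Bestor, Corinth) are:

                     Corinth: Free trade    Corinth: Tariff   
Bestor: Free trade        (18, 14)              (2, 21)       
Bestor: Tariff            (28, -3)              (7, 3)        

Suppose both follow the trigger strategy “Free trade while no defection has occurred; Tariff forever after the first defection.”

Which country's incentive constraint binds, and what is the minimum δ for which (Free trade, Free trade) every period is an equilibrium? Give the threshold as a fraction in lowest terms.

Bestor; δ ≥ 10/21

Bestor's threshold: (28−18)/(28−7) = 10/21.
Corinth's threshold: (21−14)/(21−3) = 7/18.
10/21 > 7/18, so Bestor binds and δ* = 10/21.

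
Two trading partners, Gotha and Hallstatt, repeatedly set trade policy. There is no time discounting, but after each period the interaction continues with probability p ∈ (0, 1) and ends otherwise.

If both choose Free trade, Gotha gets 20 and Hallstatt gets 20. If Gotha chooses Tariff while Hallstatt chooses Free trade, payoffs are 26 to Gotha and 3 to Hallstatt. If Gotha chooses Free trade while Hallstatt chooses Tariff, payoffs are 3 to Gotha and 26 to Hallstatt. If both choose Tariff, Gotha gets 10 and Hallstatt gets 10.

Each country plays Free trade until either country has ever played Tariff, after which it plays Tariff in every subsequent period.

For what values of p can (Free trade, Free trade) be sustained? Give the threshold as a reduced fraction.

Expected cooperation value is 20 + p·20 + p²·20 + … = 20/(1−p); deviation gives 26 + p·10/(1−p).
20 ≥ 26(1−p) + 10p ⇒ 16p ≥ 6 ⇒ p ≥ 6/16 = 3/8.

3/8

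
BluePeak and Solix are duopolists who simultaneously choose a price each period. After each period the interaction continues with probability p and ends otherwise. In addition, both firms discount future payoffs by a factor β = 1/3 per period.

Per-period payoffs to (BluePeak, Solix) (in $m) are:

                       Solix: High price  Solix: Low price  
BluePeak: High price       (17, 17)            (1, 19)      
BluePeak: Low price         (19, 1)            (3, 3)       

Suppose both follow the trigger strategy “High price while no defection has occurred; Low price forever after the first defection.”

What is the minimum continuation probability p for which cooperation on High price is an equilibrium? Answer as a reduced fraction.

Expected continuation weight on next period's payoff is β·p = 1/3·p, which plays the role of the discount factor.
Cooperation requires 1/3·p ≥ (19−17)/(19−3) = 1/8, hence p ≥ 3/8.

3/8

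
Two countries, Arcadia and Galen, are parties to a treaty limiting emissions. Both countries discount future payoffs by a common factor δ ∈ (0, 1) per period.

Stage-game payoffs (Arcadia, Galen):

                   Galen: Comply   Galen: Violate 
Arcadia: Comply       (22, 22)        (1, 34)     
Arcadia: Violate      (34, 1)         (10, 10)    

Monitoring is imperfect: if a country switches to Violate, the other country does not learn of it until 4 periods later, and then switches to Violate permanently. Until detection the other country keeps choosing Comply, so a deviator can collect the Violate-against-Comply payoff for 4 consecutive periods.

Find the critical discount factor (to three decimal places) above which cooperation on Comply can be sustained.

0.841

The best deviation is to choose Violate for all 4 undetected periods, earning 34 each, then 10 forever once detected.
Deviation value: 34(1−δ^4)/(1−δ) + 10δ^4/(1−δ); cooperation value: 22/(1−δ).
IC: 22 ≥ 34(1−δ^4) + 10δ^4 = 34 − 24δ^4.
So δ^4 ≥ 12/24 = 1/2, giving δ ≥ (1/2)^(1/4) ≈ 0.841.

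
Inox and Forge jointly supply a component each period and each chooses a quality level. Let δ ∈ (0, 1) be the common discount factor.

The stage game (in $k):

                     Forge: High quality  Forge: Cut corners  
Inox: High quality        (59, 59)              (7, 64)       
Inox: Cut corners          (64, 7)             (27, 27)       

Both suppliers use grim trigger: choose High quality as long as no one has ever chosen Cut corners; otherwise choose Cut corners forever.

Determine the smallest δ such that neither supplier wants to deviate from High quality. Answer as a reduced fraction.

Cooperation forever yields 59 each period: 59/(1−δ).
Deviating yields 64 once, then 27 forever: 64 + 27δ/(1−δ).
No profitable deviation requires 59/(1−δ) ≥ 64 + 27δ/(1−δ).
Multiplying by (1−δ): 59 ≥ 64(1−δ) + 27δ = 64 − 37δ.
So 37δ ≥ 5, i.e. δ ≥ 5/37.

5/37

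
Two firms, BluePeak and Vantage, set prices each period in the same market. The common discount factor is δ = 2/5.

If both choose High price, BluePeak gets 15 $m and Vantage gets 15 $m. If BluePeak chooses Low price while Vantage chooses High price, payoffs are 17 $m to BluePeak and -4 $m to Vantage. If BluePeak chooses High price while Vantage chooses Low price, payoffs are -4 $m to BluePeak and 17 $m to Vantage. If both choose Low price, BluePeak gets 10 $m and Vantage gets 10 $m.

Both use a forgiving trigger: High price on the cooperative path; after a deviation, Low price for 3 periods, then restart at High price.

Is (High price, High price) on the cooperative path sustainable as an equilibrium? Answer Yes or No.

Yes

Comparing payoff streams over the 4 periods until play realigns: cooperate → 15(1+δ+…+δ^3); deviate → 17 + 10(δ+…+δ^3).
Cooperation is sustained iff (15−10)(δ+…+δ^3) ≥ 17−15.
δ+…+δ^3 = 2/5·(1−(2/5)^3)/(1−2/5) = 0.6240, and (17−15)/(15−10) = 0.4000.
0.6240 ≥ 0.4000, so cooperation is sustainable.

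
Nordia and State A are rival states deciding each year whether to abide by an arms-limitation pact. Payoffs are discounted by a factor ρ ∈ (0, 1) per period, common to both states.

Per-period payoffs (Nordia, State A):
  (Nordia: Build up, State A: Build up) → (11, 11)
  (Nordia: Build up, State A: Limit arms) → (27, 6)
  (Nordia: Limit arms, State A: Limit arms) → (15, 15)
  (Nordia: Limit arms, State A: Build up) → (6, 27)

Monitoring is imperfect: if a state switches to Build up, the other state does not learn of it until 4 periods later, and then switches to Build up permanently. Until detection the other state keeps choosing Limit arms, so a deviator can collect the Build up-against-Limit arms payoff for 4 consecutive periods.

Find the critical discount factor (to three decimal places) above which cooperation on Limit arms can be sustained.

0.931

The best deviation is to choose Build up for all 4 undetected periods, earning 27 each, then 11 forever once detected.
Deviation value: 27(1−ρ^4)/(1−ρ) + 11ρ^4/(1−ρ); cooperation value: 15/(1−ρ).
IC: 15 ≥ 27(1−ρ^4) + 11ρ^4 = 27 − 16ρ^4.
So ρ^4 ≥ 12/16 = 3/4, giving ρ ≥ (3/4)^(1/4) ≈ 0.931.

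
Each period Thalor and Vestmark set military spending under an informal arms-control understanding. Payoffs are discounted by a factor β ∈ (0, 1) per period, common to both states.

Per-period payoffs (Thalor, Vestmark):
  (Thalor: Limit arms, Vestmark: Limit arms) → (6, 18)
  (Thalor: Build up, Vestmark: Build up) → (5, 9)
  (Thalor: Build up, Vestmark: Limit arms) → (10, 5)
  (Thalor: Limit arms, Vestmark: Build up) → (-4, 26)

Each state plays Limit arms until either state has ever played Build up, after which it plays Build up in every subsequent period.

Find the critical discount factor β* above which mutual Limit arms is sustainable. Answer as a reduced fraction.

4/5

For Thalor: deviation gain 10−6 = 4, per-period punishment loss 6−5 = 1. IC gives β ≥ 4/5.
For Vestmark: gain 8, loss 9 per period, so β ≥ 8/17.
The tighter constraint is Thalor's, so cooperation needs β ≥ 4/5.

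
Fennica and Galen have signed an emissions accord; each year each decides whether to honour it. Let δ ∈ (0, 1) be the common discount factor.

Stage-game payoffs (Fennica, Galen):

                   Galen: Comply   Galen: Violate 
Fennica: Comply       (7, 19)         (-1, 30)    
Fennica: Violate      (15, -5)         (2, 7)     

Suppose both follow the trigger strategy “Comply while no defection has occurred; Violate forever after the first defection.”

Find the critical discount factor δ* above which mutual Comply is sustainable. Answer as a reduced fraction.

8/13

Fennica's threshold: (15−7)/(15−2) = 8/13.
Galen's threshold: (30−19)/(30−7) = 11/23.
8/13 > 11/23, so Fennica binds and δ* = 8/13.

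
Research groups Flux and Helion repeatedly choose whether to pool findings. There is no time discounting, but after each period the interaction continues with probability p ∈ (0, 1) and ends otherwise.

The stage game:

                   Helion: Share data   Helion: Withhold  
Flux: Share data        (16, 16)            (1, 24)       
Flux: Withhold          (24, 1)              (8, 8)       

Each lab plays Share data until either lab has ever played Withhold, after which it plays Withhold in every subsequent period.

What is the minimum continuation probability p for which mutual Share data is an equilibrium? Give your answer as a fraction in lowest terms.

1/2

With no time discounting, the continuation probability p plays the role of the discount factor.
Grim-trigger IC: 16/(1−p) ≥ 24 + 8p/(1−p) ⇒ p ≥ (24−16)/(24−8) = 1/2.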